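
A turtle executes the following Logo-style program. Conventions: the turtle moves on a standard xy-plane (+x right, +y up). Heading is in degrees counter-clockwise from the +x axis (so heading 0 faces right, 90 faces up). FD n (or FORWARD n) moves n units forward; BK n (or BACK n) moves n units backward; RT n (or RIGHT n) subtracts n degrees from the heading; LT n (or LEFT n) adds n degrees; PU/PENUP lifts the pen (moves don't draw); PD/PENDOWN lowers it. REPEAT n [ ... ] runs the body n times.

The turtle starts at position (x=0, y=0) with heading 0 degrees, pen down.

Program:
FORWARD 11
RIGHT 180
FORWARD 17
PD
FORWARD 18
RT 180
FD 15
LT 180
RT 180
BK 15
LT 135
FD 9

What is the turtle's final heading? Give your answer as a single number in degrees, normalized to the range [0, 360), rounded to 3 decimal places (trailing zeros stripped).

Executing turtle program step by step:
Start: pos=(0,0), heading=0, pen down
FD 11: (0,0) -> (11,0) [heading=0, draw]
RT 180: heading 0 -> 180
FD 17: (11,0) -> (-6,0) [heading=180, draw]
PD: pen down
FD 18: (-6,0) -> (-24,0) [heading=180, draw]
RT 180: heading 180 -> 0
FD 15: (-24,0) -> (-9,0) [heading=0, draw]
LT 180: heading 0 -> 180
RT 180: heading 180 -> 0
BK 15: (-9,0) -> (-24,0) [heading=0, draw]
LT 135: heading 0 -> 135
FD 9: (-24,0) -> (-30.364,6.364) [heading=135, draw]
Final: pos=(-30.364,6.364), heading=135, 6 segment(s) drawn

Answer: 135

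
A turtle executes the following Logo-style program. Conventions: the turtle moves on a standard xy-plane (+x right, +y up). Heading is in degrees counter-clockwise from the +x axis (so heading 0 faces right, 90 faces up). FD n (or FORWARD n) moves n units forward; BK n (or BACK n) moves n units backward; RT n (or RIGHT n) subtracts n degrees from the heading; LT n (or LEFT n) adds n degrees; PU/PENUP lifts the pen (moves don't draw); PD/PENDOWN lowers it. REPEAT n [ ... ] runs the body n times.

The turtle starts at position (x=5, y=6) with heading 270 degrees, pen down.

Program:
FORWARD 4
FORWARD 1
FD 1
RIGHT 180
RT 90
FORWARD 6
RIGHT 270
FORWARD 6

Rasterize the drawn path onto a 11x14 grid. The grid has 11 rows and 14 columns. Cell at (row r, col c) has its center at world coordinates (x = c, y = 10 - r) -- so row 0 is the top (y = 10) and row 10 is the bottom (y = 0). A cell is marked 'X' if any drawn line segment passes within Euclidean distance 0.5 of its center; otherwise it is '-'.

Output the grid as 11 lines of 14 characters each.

Segment 0: (5,6) -> (5,2)
Segment 1: (5,2) -> (5,1)
Segment 2: (5,1) -> (5,0)
Segment 3: (5,0) -> (11,0)
Segment 4: (11,0) -> (11,6)

Answer: --------------
--------------
--------------
--------------
-----X-----X--
-----X-----X--
-----X-----X--
-----X-----X--
-----X-----X--
-----X-----X--
-----XXXXXXX--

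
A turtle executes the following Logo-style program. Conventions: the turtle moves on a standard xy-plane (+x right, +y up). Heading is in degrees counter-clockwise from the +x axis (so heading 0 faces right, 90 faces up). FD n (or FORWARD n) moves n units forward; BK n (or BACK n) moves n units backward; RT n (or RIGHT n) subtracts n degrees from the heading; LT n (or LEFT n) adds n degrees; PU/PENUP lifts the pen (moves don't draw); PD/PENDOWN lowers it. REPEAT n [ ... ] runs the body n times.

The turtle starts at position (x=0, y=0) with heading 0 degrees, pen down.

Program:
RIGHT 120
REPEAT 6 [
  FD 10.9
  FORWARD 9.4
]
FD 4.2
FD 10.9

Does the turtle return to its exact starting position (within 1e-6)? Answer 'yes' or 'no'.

Answer: no

Derivation:
Executing turtle program step by step:
Start: pos=(0,0), heading=0, pen down
RT 120: heading 0 -> 240
REPEAT 6 [
  -- iteration 1/6 --
  FD 10.9: (0,0) -> (-5.45,-9.44) [heading=240, draw]
  FD 9.4: (-5.45,-9.44) -> (-10.15,-17.58) [heading=240, draw]
  -- iteration 2/6 --
  FD 10.9: (-10.15,-17.58) -> (-15.6,-27.02) [heading=240, draw]
  FD 9.4: (-15.6,-27.02) -> (-20.3,-35.161) [heading=240, draw]
  -- iteration 3/6 --
  FD 10.9: (-20.3,-35.161) -> (-25.75,-44.6) [heading=240, draw]
  FD 9.4: (-25.75,-44.6) -> (-30.45,-52.741) [heading=240, draw]
  -- iteration 4/6 --
  FD 10.9: (-30.45,-52.741) -> (-35.9,-62.181) [heading=240, draw]
  FD 9.4: (-35.9,-62.181) -> (-40.6,-70.321) [heading=240, draw]
  -- iteration 5/6 --
  FD 10.9: (-40.6,-70.321) -> (-46.05,-79.761) [heading=240, draw]
  FD 9.4: (-46.05,-79.761) -> (-50.75,-87.902) [heading=240, draw]
  -- iteration 6/6 --
  FD 10.9: (-50.75,-87.902) -> (-56.2,-97.341) [heading=240, draw]
  FD 9.4: (-56.2,-97.341) -> (-60.9,-105.482) [heading=240, draw]
]
FD 4.2: (-60.9,-105.482) -> (-63,-109.119) [heading=240, draw]
FD 10.9: (-63,-109.119) -> (-68.45,-118.559) [heading=240, draw]
Final: pos=(-68.45,-118.559), heading=240, 14 segment(s) drawn

Start position: (0, 0)
Final position: (-68.45, -118.559)
Distance = 136.9; >= 1e-6 -> NOT closed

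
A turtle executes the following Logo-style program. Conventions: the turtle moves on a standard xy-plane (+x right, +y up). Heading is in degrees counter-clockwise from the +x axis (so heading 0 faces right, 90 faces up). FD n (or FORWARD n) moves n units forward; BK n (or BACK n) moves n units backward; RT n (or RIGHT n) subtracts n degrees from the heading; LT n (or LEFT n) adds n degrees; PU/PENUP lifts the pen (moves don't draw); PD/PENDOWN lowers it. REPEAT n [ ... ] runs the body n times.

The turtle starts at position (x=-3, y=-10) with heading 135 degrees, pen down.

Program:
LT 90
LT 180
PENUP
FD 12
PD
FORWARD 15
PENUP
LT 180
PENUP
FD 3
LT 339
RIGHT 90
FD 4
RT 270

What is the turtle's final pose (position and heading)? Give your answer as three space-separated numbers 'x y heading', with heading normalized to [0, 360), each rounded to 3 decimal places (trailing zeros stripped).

Answer: 12.344 10.625 204

Derivation:
Executing turtle program step by step:
Start: pos=(-3,-10), heading=135, pen down
LT 90: heading 135 -> 225
LT 180: heading 225 -> 45
PU: pen up
FD 12: (-3,-10) -> (5.485,-1.515) [heading=45, move]
PD: pen down
FD 15: (5.485,-1.515) -> (16.092,9.092) [heading=45, draw]
PU: pen up
LT 180: heading 45 -> 225
PU: pen up
FD 3: (16.092,9.092) -> (13.971,6.971) [heading=225, move]
LT 339: heading 225 -> 204
RT 90: heading 204 -> 114
FD 4: (13.971,6.971) -> (12.344,10.625) [heading=114, move]
RT 270: heading 114 -> 204
Final: pos=(12.344,10.625), heading=204, 1 segment(s) drawn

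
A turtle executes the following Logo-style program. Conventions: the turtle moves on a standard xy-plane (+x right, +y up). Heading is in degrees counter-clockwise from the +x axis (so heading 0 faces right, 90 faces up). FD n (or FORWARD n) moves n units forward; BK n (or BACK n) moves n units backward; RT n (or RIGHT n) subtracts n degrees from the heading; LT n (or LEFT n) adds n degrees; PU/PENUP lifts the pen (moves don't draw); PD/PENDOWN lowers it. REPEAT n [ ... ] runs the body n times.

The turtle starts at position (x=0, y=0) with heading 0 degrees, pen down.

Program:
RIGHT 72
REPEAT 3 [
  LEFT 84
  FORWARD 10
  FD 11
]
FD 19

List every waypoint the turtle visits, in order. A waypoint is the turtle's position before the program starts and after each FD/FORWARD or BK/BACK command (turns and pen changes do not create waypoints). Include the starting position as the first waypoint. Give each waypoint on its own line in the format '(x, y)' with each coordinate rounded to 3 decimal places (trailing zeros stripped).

Answer: (0, 0)
(9.781, 2.079)
(20.541, 4.366)
(19.496, 14.311)
(18.346, 25.251)
(8.346, 25.251)
(-2.654, 25.251)
(-21.654, 25.251)

Derivation:
Executing turtle program step by step:
Start: pos=(0,0), heading=0, pen down
RT 72: heading 0 -> 288
REPEAT 3 [
  -- iteration 1/3 --
  LT 84: heading 288 -> 12
  FD 10: (0,0) -> (9.781,2.079) [heading=12, draw]
  FD 11: (9.781,2.079) -> (20.541,4.366) [heading=12, draw]
  -- iteration 2/3 --
  LT 84: heading 12 -> 96
  FD 10: (20.541,4.366) -> (19.496,14.311) [heading=96, draw]
  FD 11: (19.496,14.311) -> (18.346,25.251) [heading=96, draw]
  -- iteration 3/3 --
  LT 84: heading 96 -> 180
  FD 10: (18.346,25.251) -> (8.346,25.251) [heading=180, draw]
  FD 11: (8.346,25.251) -> (-2.654,25.251) [heading=180, draw]
]
FD 19: (-2.654,25.251) -> (-21.654,25.251) [heading=180, draw]
Final: pos=(-21.654,25.251), heading=180, 7 segment(s) drawn
Waypoints (8 total):
(0, 0)
(9.781, 2.079)
(20.541, 4.366)
(19.496, 14.311)
(18.346, 25.251)
(8.346, 25.251)
(-2.654, 25.251)
(-21.654, 25.251)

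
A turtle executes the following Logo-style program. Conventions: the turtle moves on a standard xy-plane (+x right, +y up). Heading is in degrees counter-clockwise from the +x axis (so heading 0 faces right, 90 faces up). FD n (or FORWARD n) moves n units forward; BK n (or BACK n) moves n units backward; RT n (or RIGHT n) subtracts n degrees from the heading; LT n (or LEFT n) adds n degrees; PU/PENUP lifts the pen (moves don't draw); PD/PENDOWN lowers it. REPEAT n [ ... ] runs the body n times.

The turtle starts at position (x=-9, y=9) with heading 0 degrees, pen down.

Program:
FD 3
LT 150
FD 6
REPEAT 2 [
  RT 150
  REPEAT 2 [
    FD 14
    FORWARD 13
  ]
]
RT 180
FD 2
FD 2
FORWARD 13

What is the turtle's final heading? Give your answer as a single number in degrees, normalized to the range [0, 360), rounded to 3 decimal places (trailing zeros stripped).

Answer: 30

Derivation:
Executing turtle program step by step:
Start: pos=(-9,9), heading=0, pen down
FD 3: (-9,9) -> (-6,9) [heading=0, draw]
LT 150: heading 0 -> 150
FD 6: (-6,9) -> (-11.196,12) [heading=150, draw]
REPEAT 2 [
  -- iteration 1/2 --
  RT 150: heading 150 -> 0
  REPEAT 2 [
    -- iteration 1/2 --
    FD 14: (-11.196,12) -> (2.804,12) [heading=0, draw]
    FD 13: (2.804,12) -> (15.804,12) [heading=0, draw]
    -- iteration 2/2 --
    FD 14: (15.804,12) -> (29.804,12) [heading=0, draw]
    FD 13: (29.804,12) -> (42.804,12) [heading=0, draw]
  ]
  -- iteration 2/2 --
  RT 150: heading 0 -> 210
  REPEAT 2 [
    -- iteration 1/2 --
    FD 14: (42.804,12) -> (30.679,5) [heading=210, draw]
    FD 13: (30.679,5) -> (19.421,-1.5) [heading=210, draw]
    -- iteration 2/2 --
    FD 14: (19.421,-1.5) -> (7.297,-8.5) [heading=210, draw]
    FD 13: (7.297,-8.5) -> (-3.962,-15) [heading=210, draw]
  ]
]
RT 180: heading 210 -> 30
FD 2: (-3.962,-15) -> (-2.229,-14) [heading=30, draw]
FD 2: (-2.229,-14) -> (-0.497,-13) [heading=30, draw]
FD 13: (-0.497,-13) -> (10.761,-6.5) [heading=30, draw]
Final: pos=(10.761,-6.5), heading=30, 13 segment(s) drawn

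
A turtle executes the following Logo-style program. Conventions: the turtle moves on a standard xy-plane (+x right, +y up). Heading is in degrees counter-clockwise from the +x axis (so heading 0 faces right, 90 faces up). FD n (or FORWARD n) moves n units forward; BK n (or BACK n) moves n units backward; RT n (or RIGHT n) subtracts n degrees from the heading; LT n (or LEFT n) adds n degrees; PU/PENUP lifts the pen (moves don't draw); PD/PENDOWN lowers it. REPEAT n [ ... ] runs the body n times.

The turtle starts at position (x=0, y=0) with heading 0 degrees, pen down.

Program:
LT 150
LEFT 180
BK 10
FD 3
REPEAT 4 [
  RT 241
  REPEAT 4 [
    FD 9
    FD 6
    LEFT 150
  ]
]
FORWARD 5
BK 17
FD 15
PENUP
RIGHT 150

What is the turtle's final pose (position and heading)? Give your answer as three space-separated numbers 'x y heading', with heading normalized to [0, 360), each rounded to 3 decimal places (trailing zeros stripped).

Executing turtle program step by step:
Start: pos=(0,0), heading=0, pen down
LT 150: heading 0 -> 150
LT 180: heading 150 -> 330
BK 10: (0,0) -> (-8.66,5) [heading=330, draw]
FD 3: (-8.66,5) -> (-6.062,3.5) [heading=330, draw]
REPEAT 4 [
  -- iteration 1/4 --
  RT 241: heading 330 -> 89
  REPEAT 4 [
    -- iteration 1/4 --
    FD 9: (-6.062,3.5) -> (-5.905,12.499) [heading=89, draw]
    FD 6: (-5.905,12.499) -> (-5.8,18.498) [heading=89, draw]
    LT 150: heading 89 -> 239
    -- iteration 2/4 --
    FD 9: (-5.8,18.498) -> (-10.436,10.783) [heading=239, draw]
    FD 6: (-10.436,10.783) -> (-13.526,5.64) [heading=239, draw]
    LT 150: heading 239 -> 29
    -- iteration 3/4 --
    FD 9: (-13.526,5.64) -> (-5.654,10.003) [heading=29, draw]
    FD 6: (-5.654,10.003) -> (-0.407,12.912) [heading=29, draw]
    LT 150: heading 29 -> 179
    -- iteration 4/4 --
    FD 9: (-0.407,12.912) -> (-9.405,13.069) [heading=179, draw]
    FD 6: (-9.405,13.069) -> (-15.404,13.174) [heading=179, draw]
    LT 150: heading 179 -> 329
  ]
  -- iteration 2/4 --
  RT 241: heading 329 -> 88
  REPEAT 4 [
    -- iteration 1/4 --
    FD 9: (-15.404,13.174) -> (-15.09,22.169) [heading=88, draw]
    FD 6: (-15.09,22.169) -> (-14.881,28.165) [heading=88, draw]
    LT 150: heading 88 -> 238
    -- iteration 2/4 --
    FD 9: (-14.881,28.165) -> (-19.65,20.533) [heading=238, draw]
    FD 6: (-19.65,20.533) -> (-22.83,15.444) [heading=238, draw]
    LT 150: heading 238 -> 28
    -- iteration 3/4 --
    FD 9: (-22.83,15.444) -> (-14.883,19.67) [heading=28, draw]
    FD 6: (-14.883,19.67) -> (-9.585,22.486) [heading=28, draw]
    LT 150: heading 28 -> 178
    -- iteration 4/4 --
    FD 9: (-9.585,22.486) -> (-18.58,22.8) [heading=178, draw]
    FD 6: (-18.58,22.8) -> (-24.576,23.01) [heading=178, draw]
    LT 150: heading 178 -> 328
  ]
  -- iteration 3/4 --
  RT 241: heading 328 -> 87
  REPEAT 4 [
    -- iteration 1/4 --
    FD 9: (-24.576,23.01) -> (-24.105,31.998) [heading=87, draw]
    FD 6: (-24.105,31.998) -> (-23.791,37.989) [heading=87, draw]
    LT 150: heading 87 -> 237
    -- iteration 2/4 --
    FD 9: (-23.791,37.989) -> (-28.693,30.441) [heading=237, draw]
    FD 6: (-28.693,30.441) -> (-31.961,25.409) [heading=237, draw]
    LT 150: heading 237 -> 27
    -- iteration 3/4 --
    FD 9: (-31.961,25.409) -> (-23.942,29.495) [heading=27, draw]
    FD 6: (-23.942,29.495) -> (-18.596,32.219) [heading=27, draw]
    LT 150: heading 27 -> 177
    -- iteration 4/4 --
    FD 9: (-18.596,32.219) -> (-27.583,32.69) [heading=177, draw]
    FD 6: (-27.583,32.69) -> (-33.575,33.004) [heading=177, draw]
    LT 150: heading 177 -> 327
  ]
  -- iteration 4/4 --
  RT 241: heading 327 -> 86
  REPEAT 4 [
    -- iteration 1/4 --
    FD 9: (-33.575,33.004) -> (-32.947,41.982) [heading=86, draw]
    FD 6: (-32.947,41.982) -> (-32.529,47.968) [heading=86, draw]
    LT 150: heading 86 -> 236
    -- iteration 2/4 --
    FD 9: (-32.529,47.968) -> (-37.562,40.506) [heading=236, draw]
    FD 6: (-37.562,40.506) -> (-40.917,35.532) [heading=236, draw]
    LT 150: heading 236 -> 26
    -- iteration 3/4 --
    FD 9: (-40.917,35.532) -> (-32.828,39.477) [heading=26, draw]
    FD 6: (-32.828,39.477) -> (-27.435,42.108) [heading=26, draw]
    LT 150: heading 26 -> 176
    -- iteration 4/4 --
    FD 9: (-27.435,42.108) -> (-36.413,42.735) [heading=176, draw]
    FD 6: (-36.413,42.735) -> (-42.398,43.154) [heading=176, draw]
    LT 150: heading 176 -> 326
  ]
]
FD 5: (-42.398,43.154) -> (-38.253,40.358) [heading=326, draw]
BK 17: (-38.253,40.358) -> (-52.347,49.864) [heading=326, draw]
FD 15: (-52.347,49.864) -> (-39.911,41.476) [heading=326, draw]
PU: pen up
RT 150: heading 326 -> 176
Final: pos=(-39.911,41.476), heading=176, 37 segment(s) drawn

Answer: -39.911 41.476 176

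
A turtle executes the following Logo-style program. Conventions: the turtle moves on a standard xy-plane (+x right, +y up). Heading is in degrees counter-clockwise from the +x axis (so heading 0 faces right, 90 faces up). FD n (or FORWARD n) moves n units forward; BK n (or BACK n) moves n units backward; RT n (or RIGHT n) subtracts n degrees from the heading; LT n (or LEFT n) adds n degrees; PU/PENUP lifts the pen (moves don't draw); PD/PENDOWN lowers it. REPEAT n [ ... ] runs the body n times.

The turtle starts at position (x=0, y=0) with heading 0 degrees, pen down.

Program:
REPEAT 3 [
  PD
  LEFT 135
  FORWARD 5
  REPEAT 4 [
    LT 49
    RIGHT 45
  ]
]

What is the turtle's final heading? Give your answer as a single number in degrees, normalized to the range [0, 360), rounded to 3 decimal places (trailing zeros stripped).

Answer: 93

Derivation:
Executing turtle program step by step:
Start: pos=(0,0), heading=0, pen down
REPEAT 3 [
  -- iteration 1/3 --
  PD: pen down
  LT 135: heading 0 -> 135
  FD 5: (0,0) -> (-3.536,3.536) [heading=135, draw]
  REPEAT 4 [
    -- iteration 1/4 --
    LT 49: heading 135 -> 184
    RT 45: heading 184 -> 139
    -- iteration 2/4 --
    LT 49: heading 139 -> 188
    RT 45: heading 188 -> 143
    -- iteration 3/4 --
    LT 49: heading 143 -> 192
    RT 45: heading 192 -> 147
    -- iteration 4/4 --
    LT 49: heading 147 -> 196
    RT 45: heading 196 -> 151
  ]
  -- iteration 2/3 --
  PD: pen down
  LT 135: heading 151 -> 286
  FD 5: (-3.536,3.536) -> (-2.157,-1.271) [heading=286, draw]
  REPEAT 4 [
    -- iteration 1/4 --
    LT 49: heading 286 -> 335
    RT 45: heading 335 -> 290
    -- iteration 2/4 --
    LT 49: heading 290 -> 339
    RT 45: heading 339 -> 294
    -- iteration 3/4 --
    LT 49: heading 294 -> 343
    RT 45: heading 343 -> 298
    -- iteration 4/4 --
    LT 49: heading 298 -> 347
    RT 45: heading 347 -> 302
  ]
  -- iteration 3/3 --
  PD: pen down
  LT 135: heading 302 -> 77
  FD 5: (-2.157,-1.271) -> (-1.033,3.601) [heading=77, draw]
  REPEAT 4 [
    -- iteration 1/4 --
    LT 49: heading 77 -> 126
    RT 45: heading 126 -> 81
    -- iteration 2/4 --
    LT 49: heading 81 -> 130
    RT 45: heading 130 -> 85
    -- iteration 3/4 --
    LT 49: heading 85 -> 134
    RT 45: heading 134 -> 89
    -- iteration 4/4 --
    LT 49: heading 89 -> 138
    RT 45: heading 138 -> 93
  ]
]
Final: pos=(-1.033,3.601), heading=93, 3 segment(s) drawn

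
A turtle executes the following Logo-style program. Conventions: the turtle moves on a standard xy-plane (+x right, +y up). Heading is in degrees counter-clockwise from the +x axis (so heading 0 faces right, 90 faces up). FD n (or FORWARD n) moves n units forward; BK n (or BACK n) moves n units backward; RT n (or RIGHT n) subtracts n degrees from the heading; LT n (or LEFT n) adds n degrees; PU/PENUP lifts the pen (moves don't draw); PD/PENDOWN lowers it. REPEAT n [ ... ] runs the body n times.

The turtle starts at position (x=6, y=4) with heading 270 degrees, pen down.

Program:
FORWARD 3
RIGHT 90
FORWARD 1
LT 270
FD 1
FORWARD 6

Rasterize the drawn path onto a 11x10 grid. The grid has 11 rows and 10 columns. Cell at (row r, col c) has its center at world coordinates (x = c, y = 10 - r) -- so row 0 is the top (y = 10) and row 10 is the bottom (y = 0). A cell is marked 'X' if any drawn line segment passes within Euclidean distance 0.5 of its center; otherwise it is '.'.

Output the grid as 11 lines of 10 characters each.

Segment 0: (6,4) -> (6,1)
Segment 1: (6,1) -> (5,1)
Segment 2: (5,1) -> (5,2)
Segment 3: (5,2) -> (5,8)

Answer: ..........
..........
.....X....
.....X....
.....X....
.....X....
.....XX...
.....XX...
.....XX...
.....XX...
..........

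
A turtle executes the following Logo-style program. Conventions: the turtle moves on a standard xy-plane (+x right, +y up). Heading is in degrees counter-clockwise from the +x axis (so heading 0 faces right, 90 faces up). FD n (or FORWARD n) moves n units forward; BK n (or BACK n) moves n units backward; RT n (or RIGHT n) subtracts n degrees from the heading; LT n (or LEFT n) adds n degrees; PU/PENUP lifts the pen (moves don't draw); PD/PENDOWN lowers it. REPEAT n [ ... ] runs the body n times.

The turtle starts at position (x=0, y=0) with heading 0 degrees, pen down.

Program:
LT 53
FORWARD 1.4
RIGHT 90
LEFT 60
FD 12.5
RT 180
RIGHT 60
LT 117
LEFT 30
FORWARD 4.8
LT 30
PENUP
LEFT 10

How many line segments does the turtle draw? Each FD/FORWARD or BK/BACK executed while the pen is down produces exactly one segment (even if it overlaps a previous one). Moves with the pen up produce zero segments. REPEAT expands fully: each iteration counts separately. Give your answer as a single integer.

Executing turtle program step by step:
Start: pos=(0,0), heading=0, pen down
LT 53: heading 0 -> 53
FD 1.4: (0,0) -> (0.843,1.118) [heading=53, draw]
RT 90: heading 53 -> 323
LT 60: heading 323 -> 23
FD 12.5: (0.843,1.118) -> (12.349,6.002) [heading=23, draw]
RT 180: heading 23 -> 203
RT 60: heading 203 -> 143
LT 117: heading 143 -> 260
LT 30: heading 260 -> 290
FD 4.8: (12.349,6.002) -> (13.991,1.492) [heading=290, draw]
LT 30: heading 290 -> 320
PU: pen up
LT 10: heading 320 -> 330
Final: pos=(13.991,1.492), heading=330, 3 segment(s) drawn
Segments drawn: 3

Answer: 3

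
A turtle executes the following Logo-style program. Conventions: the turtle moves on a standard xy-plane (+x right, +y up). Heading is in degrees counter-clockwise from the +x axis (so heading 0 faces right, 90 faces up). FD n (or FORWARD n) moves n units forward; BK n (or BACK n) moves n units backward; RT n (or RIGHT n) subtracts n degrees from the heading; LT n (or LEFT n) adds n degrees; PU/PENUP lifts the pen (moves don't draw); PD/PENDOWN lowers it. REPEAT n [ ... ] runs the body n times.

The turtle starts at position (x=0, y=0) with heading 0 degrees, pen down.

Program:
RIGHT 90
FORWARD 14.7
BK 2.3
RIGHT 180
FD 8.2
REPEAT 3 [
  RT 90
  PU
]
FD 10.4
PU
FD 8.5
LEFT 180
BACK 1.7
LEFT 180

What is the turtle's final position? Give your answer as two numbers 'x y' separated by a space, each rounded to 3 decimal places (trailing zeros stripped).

Answer: -20.6 -4.2

Derivation:
Executing turtle program step by step:
Start: pos=(0,0), heading=0, pen down
RT 90: heading 0 -> 270
FD 14.7: (0,0) -> (0,-14.7) [heading=270, draw]
BK 2.3: (0,-14.7) -> (0,-12.4) [heading=270, draw]
RT 180: heading 270 -> 90
FD 8.2: (0,-12.4) -> (0,-4.2) [heading=90, draw]
REPEAT 3 [
  -- iteration 1/3 --
  RT 90: heading 90 -> 0
  PU: pen up
  -- iteration 2/3 --
  RT 90: heading 0 -> 270
  PU: pen up
  -- iteration 3/3 --
  RT 90: heading 270 -> 180
  PU: pen up
]
FD 10.4: (0,-4.2) -> (-10.4,-4.2) [heading=180, move]
PU: pen up
FD 8.5: (-10.4,-4.2) -> (-18.9,-4.2) [heading=180, move]
LT 180: heading 180 -> 0
BK 1.7: (-18.9,-4.2) -> (-20.6,-4.2) [heading=0, move]
LT 180: heading 0 -> 180
Final: pos=(-20.6,-4.2), heading=180, 3 segment(s) drawn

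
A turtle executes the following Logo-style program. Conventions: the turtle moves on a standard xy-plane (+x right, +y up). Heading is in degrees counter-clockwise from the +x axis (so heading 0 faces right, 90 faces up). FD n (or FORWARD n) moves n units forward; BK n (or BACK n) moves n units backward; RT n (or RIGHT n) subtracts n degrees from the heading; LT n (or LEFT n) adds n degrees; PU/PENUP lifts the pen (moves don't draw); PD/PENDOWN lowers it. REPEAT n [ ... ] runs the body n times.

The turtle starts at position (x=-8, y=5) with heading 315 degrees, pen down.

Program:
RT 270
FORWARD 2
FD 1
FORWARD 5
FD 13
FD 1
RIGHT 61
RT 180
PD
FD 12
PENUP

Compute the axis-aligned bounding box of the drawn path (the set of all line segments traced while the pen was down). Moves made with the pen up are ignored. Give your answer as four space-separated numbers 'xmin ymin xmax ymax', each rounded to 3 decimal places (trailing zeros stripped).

Answer: -8 5 7.556 23.864

Derivation:
Executing turtle program step by step:
Start: pos=(-8,5), heading=315, pen down
RT 270: heading 315 -> 45
FD 2: (-8,5) -> (-6.586,6.414) [heading=45, draw]
FD 1: (-6.586,6.414) -> (-5.879,7.121) [heading=45, draw]
FD 5: (-5.879,7.121) -> (-2.343,10.657) [heading=45, draw]
FD 13: (-2.343,10.657) -> (6.849,19.849) [heading=45, draw]
FD 1: (6.849,19.849) -> (7.556,20.556) [heading=45, draw]
RT 61: heading 45 -> 344
RT 180: heading 344 -> 164
PD: pen down
FD 12: (7.556,20.556) -> (-3.979,23.864) [heading=164, draw]
PU: pen up
Final: pos=(-3.979,23.864), heading=164, 6 segment(s) drawn

Segment endpoints: x in {-8, -6.586, -5.879, -3.979, -2.343, 6.849, 7.556}, y in {5, 6.414, 7.121, 10.657, 19.849, 20.556, 23.864}
xmin=-8, ymin=5, xmax=7.556, ymax=23.864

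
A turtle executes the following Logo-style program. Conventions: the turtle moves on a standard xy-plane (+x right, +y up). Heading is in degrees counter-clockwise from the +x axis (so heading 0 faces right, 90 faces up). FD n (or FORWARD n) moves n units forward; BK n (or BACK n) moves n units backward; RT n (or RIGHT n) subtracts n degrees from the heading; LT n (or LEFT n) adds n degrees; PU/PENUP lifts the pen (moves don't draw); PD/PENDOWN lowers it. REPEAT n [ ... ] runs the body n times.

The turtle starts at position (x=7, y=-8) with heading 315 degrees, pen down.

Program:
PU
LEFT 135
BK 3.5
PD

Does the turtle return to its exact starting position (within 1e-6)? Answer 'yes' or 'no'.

Answer: no

Derivation:
Executing turtle program step by step:
Start: pos=(7,-8), heading=315, pen down
PU: pen up
LT 135: heading 315 -> 90
BK 3.5: (7,-8) -> (7,-11.5) [heading=90, move]
PD: pen down
Final: pos=(7,-11.5), heading=90, 0 segment(s) drawn

Start position: (7, -8)
Final position: (7, -11.5)
Distance = 3.5; >= 1e-6 -> NOT closed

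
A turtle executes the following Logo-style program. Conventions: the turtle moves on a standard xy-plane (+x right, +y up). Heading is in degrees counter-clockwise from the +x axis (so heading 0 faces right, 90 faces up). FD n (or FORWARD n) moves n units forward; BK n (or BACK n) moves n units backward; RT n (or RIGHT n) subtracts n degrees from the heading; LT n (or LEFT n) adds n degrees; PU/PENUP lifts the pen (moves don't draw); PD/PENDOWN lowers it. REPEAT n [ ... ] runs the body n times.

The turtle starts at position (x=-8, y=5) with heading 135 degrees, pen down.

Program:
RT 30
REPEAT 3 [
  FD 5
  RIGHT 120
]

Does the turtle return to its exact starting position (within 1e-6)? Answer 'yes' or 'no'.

Answer: yes

Derivation:
Executing turtle program step by step:
Start: pos=(-8,5), heading=135, pen down
RT 30: heading 135 -> 105
REPEAT 3 [
  -- iteration 1/3 --
  FD 5: (-8,5) -> (-9.294,9.83) [heading=105, draw]
  RT 120: heading 105 -> 345
  -- iteration 2/3 --
  FD 5: (-9.294,9.83) -> (-4.464,8.536) [heading=345, draw]
  RT 120: heading 345 -> 225
  -- iteration 3/3 --
  FD 5: (-4.464,8.536) -> (-8,5) [heading=225, draw]
  RT 120: heading 225 -> 105
]
Final: pos=(-8,5), heading=105, 3 segment(s) drawn

Start position: (-8, 5)
Final position: (-8, 5)
Distance = 0; < 1e-6 -> CLOSED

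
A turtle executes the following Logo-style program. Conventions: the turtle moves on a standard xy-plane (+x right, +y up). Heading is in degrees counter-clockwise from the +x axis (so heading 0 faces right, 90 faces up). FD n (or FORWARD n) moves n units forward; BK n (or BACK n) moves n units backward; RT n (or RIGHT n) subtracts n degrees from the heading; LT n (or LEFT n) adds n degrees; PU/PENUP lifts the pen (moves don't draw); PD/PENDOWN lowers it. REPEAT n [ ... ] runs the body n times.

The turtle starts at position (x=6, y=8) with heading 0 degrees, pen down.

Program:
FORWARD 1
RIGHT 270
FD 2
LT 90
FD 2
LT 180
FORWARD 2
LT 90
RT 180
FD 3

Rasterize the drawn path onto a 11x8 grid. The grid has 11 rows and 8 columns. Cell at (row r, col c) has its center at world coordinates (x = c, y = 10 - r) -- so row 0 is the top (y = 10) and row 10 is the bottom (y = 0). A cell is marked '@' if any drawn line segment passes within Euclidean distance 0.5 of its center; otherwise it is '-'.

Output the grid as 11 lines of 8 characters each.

Answer: -----@@@
-------@
------@@
-------@
--------
--------
--------
--------
--------
--------
--------

Derivation:
Segment 0: (6,8) -> (7,8)
Segment 1: (7,8) -> (7,10)
Segment 2: (7,10) -> (5,10)
Segment 3: (5,10) -> (7,10)
Segment 4: (7,10) -> (7,7)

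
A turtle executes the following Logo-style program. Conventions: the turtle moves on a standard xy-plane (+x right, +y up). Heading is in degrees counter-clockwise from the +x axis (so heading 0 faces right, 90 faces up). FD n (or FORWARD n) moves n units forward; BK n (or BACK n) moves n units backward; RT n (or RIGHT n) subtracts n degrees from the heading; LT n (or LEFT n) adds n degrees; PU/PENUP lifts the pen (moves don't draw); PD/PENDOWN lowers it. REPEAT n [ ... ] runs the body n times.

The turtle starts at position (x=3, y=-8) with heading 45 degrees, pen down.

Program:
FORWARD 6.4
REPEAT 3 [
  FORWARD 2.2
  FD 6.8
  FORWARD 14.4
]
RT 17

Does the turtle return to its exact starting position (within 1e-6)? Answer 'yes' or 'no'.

Executing turtle program step by step:
Start: pos=(3,-8), heading=45, pen down
FD 6.4: (3,-8) -> (7.525,-3.475) [heading=45, draw]
REPEAT 3 [
  -- iteration 1/3 --
  FD 2.2: (7.525,-3.475) -> (9.081,-1.919) [heading=45, draw]
  FD 6.8: (9.081,-1.919) -> (13.889,2.889) [heading=45, draw]
  FD 14.4: (13.889,2.889) -> (24.072,13.072) [heading=45, draw]
  -- iteration 2/3 --
  FD 2.2: (24.072,13.072) -> (25.627,14.627) [heading=45, draw]
  FD 6.8: (25.627,14.627) -> (30.436,19.436) [heading=45, draw]
  FD 14.4: (30.436,19.436) -> (40.618,29.618) [heading=45, draw]
  -- iteration 3/3 --
  FD 2.2: (40.618,29.618) -> (42.174,31.174) [heading=45, draw]
  FD 6.8: (42.174,31.174) -> (46.982,35.982) [heading=45, draw]
  FD 14.4: (46.982,35.982) -> (57.164,46.164) [heading=45, draw]
]
RT 17: heading 45 -> 28
Final: pos=(57.164,46.164), heading=28, 10 segment(s) drawn

Start position: (3, -8)
Final position: (57.164, 46.164)
Distance = 76.6; >= 1e-6 -> NOT closed

Answer: no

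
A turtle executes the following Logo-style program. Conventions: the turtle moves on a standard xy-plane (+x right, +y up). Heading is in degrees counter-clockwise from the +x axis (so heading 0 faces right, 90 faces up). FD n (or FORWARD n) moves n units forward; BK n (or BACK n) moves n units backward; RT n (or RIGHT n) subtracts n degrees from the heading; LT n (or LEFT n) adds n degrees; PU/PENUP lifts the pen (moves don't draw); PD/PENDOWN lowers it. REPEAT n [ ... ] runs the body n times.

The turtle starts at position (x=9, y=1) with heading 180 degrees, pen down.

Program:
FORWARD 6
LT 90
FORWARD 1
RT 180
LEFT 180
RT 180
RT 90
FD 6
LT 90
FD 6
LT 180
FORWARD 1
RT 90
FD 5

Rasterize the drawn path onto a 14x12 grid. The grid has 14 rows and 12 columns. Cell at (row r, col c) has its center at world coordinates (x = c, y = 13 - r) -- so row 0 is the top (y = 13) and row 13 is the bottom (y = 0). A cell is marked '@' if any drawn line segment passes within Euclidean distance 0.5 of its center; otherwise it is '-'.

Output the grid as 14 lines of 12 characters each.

Segment 0: (9,1) -> (3,1)
Segment 1: (3,1) -> (3,0)
Segment 2: (3,0) -> (9,0)
Segment 3: (9,0) -> (9,6)
Segment 4: (9,6) -> (9,5)
Segment 5: (9,5) -> (4,5)

Answer: ------------
------------
------------
------------
------------
------------
------------
---------@--
----@@@@@@--
---------@--
---------@--
---------@--
---@@@@@@@--
---@@@@@@@--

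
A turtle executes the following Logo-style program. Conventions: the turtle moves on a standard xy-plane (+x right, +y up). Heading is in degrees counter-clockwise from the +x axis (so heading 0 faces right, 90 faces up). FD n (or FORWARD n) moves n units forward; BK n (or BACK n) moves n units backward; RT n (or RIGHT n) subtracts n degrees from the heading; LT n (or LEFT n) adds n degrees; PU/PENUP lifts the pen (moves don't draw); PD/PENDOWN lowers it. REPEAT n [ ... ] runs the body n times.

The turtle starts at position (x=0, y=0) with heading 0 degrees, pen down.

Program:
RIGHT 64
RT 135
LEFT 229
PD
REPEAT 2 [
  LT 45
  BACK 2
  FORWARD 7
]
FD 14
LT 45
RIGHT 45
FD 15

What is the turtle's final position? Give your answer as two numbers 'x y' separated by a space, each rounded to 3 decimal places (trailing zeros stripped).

Answer: -15.706 34.274

Derivation:
Executing turtle program step by step:
Start: pos=(0,0), heading=0, pen down
RT 64: heading 0 -> 296
RT 135: heading 296 -> 161
LT 229: heading 161 -> 30
PD: pen down
REPEAT 2 [
  -- iteration 1/2 --
  LT 45: heading 30 -> 75
  BK 2: (0,0) -> (-0.518,-1.932) [heading=75, draw]
  FD 7: (-0.518,-1.932) -> (1.294,4.83) [heading=75, draw]
  -- iteration 2/2 --
  LT 45: heading 75 -> 120
  BK 2: (1.294,4.83) -> (2.294,3.098) [heading=120, draw]
  FD 7: (2.294,3.098) -> (-1.206,9.16) [heading=120, draw]
]
FD 14: (-1.206,9.16) -> (-8.206,21.284) [heading=120, draw]
LT 45: heading 120 -> 165
RT 45: heading 165 -> 120
FD 15: (-8.206,21.284) -> (-15.706,34.274) [heading=120, draw]
Final: pos=(-15.706,34.274), heading=120, 6 segment(s) drawn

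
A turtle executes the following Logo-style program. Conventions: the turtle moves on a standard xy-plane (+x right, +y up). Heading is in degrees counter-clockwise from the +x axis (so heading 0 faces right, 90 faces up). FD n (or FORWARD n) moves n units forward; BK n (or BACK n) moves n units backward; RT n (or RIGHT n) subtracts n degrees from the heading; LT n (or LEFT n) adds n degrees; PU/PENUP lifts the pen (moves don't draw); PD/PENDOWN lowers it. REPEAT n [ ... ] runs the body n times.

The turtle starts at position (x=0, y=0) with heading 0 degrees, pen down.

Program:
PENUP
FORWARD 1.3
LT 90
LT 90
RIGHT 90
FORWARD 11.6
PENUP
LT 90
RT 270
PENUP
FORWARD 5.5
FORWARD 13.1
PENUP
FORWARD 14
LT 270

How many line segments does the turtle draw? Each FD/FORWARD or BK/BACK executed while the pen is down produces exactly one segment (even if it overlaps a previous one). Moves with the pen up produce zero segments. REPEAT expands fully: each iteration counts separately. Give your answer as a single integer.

Executing turtle program step by step:
Start: pos=(0,0), heading=0, pen down
PU: pen up
FD 1.3: (0,0) -> (1.3,0) [heading=0, move]
LT 90: heading 0 -> 90
LT 90: heading 90 -> 180
RT 90: heading 180 -> 90
FD 11.6: (1.3,0) -> (1.3,11.6) [heading=90, move]
PU: pen up
LT 90: heading 90 -> 180
RT 270: heading 180 -> 270
PU: pen up
FD 5.5: (1.3,11.6) -> (1.3,6.1) [heading=270, move]
FD 13.1: (1.3,6.1) -> (1.3,-7) [heading=270, move]
PU: pen up
FD 14: (1.3,-7) -> (1.3,-21) [heading=270, move]
LT 270: heading 270 -> 180
Final: pos=(1.3,-21), heading=180, 0 segment(s) drawn
Segments drawn: 0

Answer: 0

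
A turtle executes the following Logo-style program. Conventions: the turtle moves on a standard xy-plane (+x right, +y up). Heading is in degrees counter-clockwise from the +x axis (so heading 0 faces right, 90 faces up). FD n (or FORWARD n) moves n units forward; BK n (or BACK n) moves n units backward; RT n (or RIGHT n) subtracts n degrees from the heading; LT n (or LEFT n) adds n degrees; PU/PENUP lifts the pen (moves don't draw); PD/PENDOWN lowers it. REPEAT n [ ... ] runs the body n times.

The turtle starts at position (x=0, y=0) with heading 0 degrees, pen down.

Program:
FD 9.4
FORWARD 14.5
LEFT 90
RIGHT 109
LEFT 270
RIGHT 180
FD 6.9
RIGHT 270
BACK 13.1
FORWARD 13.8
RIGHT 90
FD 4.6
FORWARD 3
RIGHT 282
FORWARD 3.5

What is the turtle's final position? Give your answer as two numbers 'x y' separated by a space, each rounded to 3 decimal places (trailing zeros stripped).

Executing turtle program step by step:
Start: pos=(0,0), heading=0, pen down
FD 9.4: (0,0) -> (9.4,0) [heading=0, draw]
FD 14.5: (9.4,0) -> (23.9,0) [heading=0, draw]
LT 90: heading 0 -> 90
RT 109: heading 90 -> 341
LT 270: heading 341 -> 251
RT 180: heading 251 -> 71
FD 6.9: (23.9,0) -> (26.146,6.524) [heading=71, draw]
RT 270: heading 71 -> 161
BK 13.1: (26.146,6.524) -> (38.533,2.259) [heading=161, draw]
FD 13.8: (38.533,2.259) -> (25.485,6.752) [heading=161, draw]
RT 90: heading 161 -> 71
FD 4.6: (25.485,6.752) -> (26.982,11.101) [heading=71, draw]
FD 3: (26.982,11.101) -> (27.959,13.938) [heading=71, draw]
RT 282: heading 71 -> 149
FD 3.5: (27.959,13.938) -> (24.959,15.741) [heading=149, draw]
Final: pos=(24.959,15.741), heading=149, 8 segment(s) drawn

Answer: 24.959 15.741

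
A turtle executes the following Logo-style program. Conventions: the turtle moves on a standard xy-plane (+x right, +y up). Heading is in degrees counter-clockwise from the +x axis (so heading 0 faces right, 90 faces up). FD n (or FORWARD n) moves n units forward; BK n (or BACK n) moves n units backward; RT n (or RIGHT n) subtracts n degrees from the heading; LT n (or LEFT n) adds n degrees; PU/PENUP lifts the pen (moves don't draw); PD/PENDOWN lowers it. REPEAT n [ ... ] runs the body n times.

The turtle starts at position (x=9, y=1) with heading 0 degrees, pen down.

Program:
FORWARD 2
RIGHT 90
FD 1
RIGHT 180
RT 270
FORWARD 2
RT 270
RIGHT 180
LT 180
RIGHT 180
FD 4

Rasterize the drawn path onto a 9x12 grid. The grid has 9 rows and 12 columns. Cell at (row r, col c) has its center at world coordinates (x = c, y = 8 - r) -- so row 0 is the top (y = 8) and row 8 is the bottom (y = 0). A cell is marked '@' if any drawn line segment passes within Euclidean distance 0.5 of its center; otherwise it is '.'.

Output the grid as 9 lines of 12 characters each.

Answer: ............
............
............
............
.........@..
.........@..
.........@..
.........@@@
.........@@@

Derivation:
Segment 0: (9,1) -> (11,1)
Segment 1: (11,1) -> (11,0)
Segment 2: (11,0) -> (9,-0)
Segment 3: (9,-0) -> (9,4)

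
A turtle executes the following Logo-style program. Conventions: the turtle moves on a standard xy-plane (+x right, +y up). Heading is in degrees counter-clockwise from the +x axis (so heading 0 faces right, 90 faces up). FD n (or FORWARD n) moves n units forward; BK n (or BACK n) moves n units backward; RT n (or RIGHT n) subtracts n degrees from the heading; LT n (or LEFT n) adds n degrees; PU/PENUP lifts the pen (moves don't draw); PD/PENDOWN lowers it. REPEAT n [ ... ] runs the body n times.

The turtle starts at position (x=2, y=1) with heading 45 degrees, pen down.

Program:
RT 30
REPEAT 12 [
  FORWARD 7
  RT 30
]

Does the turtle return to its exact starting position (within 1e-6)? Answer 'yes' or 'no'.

Executing turtle program step by step:
Start: pos=(2,1), heading=45, pen down
RT 30: heading 45 -> 15
REPEAT 12 [
  -- iteration 1/12 --
  FD 7: (2,1) -> (8.761,2.812) [heading=15, draw]
  RT 30: heading 15 -> 345
  -- iteration 2/12 --
  FD 7: (8.761,2.812) -> (15.523,1) [heading=345, draw]
  RT 30: heading 345 -> 315
  -- iteration 3/12 --
  FD 7: (15.523,1) -> (20.473,-3.95) [heading=315, draw]
  RT 30: heading 315 -> 285
  -- iteration 4/12 --
  FD 7: (20.473,-3.95) -> (22.284,-10.711) [heading=285, draw]
  RT 30: heading 285 -> 255
  -- iteration 5/12 --
  FD 7: (22.284,-10.711) -> (20.473,-17.473) [heading=255, draw]
  RT 30: heading 255 -> 225
  -- iteration 6/12 --
  FD 7: (20.473,-17.473) -> (15.523,-22.422) [heading=225, draw]
  RT 30: heading 225 -> 195
  -- iteration 7/12 --
  FD 7: (15.523,-22.422) -> (8.761,-24.234) [heading=195, draw]
  RT 30: heading 195 -> 165
  -- iteration 8/12 --
  FD 7: (8.761,-24.234) -> (2,-22.422) [heading=165, draw]
  RT 30: heading 165 -> 135
  -- iteration 9/12 --
  FD 7: (2,-22.422) -> (-2.95,-17.473) [heading=135, draw]
  RT 30: heading 135 -> 105
  -- iteration 10/12 --
  FD 7: (-2.95,-17.473) -> (-4.761,-10.711) [heading=105, draw]
  RT 30: heading 105 -> 75
  -- iteration 11/12 --
  FD 7: (-4.761,-10.711) -> (-2.95,-3.95) [heading=75, draw]
  RT 30: heading 75 -> 45
  -- iteration 12/12 --
  FD 7: (-2.95,-3.95) -> (2,1) [heading=45, draw]
  RT 30: heading 45 -> 15
]
Final: pos=(2,1), heading=15, 12 segment(s) drawn

Start position: (2, 1)
Final position: (2, 1)
Distance = 0; < 1e-6 -> CLOSED

Answer: yes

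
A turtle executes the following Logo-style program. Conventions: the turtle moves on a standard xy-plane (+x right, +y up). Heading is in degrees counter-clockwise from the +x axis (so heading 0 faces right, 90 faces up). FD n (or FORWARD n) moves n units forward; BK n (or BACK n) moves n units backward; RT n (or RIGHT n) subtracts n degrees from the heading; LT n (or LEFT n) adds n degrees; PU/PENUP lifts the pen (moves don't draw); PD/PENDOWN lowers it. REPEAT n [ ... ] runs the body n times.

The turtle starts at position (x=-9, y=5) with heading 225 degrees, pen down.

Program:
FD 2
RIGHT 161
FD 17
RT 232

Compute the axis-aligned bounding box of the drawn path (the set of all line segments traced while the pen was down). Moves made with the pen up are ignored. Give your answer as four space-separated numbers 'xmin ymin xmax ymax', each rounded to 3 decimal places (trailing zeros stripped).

Executing turtle program step by step:
Start: pos=(-9,5), heading=225, pen down
FD 2: (-9,5) -> (-10.414,3.586) [heading=225, draw]
RT 161: heading 225 -> 64
FD 17: (-10.414,3.586) -> (-2.962,18.865) [heading=64, draw]
RT 232: heading 64 -> 192
Final: pos=(-2.962,18.865), heading=192, 2 segment(s) drawn

Segment endpoints: x in {-10.414, -9, -2.962}, y in {3.586, 5, 18.865}
xmin=-10.414, ymin=3.586, xmax=-2.962, ymax=18.865

Answer: -10.414 3.586 -2.962 18.865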